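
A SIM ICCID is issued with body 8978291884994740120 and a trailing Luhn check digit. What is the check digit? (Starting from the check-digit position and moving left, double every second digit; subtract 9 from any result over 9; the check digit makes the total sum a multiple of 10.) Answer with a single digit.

2

Partial digits right→left: 0 2 1 0 4 7 4 9 9 4 8 8 1 9 2 8 7 9 8
Double every second digit counting from the check-digit position (so the 1st, 3rd, 5th, ... of the partial from the right).
  doubled (with −9 where >9): 0 2 8 8 9 7 2 4 5 7 → sum 52
  kept as-is: 2 0 7 9 4 8 9 8 9 → sum 56
Total = 52 + 56 = 108.
Check digit = (10 − (108 mod 10)) mod 10 = 2.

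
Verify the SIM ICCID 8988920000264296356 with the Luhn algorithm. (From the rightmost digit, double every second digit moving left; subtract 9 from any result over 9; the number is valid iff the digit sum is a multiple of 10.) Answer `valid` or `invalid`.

From the right, keep odd positions and double even positions (subtract 9 from any doubled value over 9):
  doubled (positions 2,4,...): 1 3 4 3 0 0 4 7 9 → sum 31
  kept (positions 1,3,...): 6 3 9 4 2 0 0 9 8 8 → sum 49
Total = 80.
80 mod 10 = 0, so the number is valid.

valid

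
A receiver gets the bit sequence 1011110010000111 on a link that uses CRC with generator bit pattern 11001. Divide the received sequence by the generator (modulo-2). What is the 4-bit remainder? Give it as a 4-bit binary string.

0011

Modulo-2 division of 1011110010000111 by 11001:
  pos 0: 10111 XOR 11001 = 01110
  pos 1: 11101 XOR 11001 = 00100
  pos 3: 10000 XOR 11001 = 01001
  pos 4: 10011 XOR 11001 = 01010
  pos 5: 10100 XOR 11001 = 01101
  pos 6: 11010 XOR 11001 = 00011
  pos 9: 11001 XOR 11001 = 00000
Remainder = 0011 (nonzero — an error is detected).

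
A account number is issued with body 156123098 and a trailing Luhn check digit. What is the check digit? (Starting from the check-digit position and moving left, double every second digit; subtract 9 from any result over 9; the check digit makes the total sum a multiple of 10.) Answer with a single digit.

Partial digits right→left: 8 9 0 3 2 1 6 5 1
Double every second digit counting from the check-digit position (so the 1st, 3rd, 5th, ... of the partial from the right).
  doubled (with −9 where >9): 7 0 4 3 2 → sum 16
  kept as-is: 9 3 1 5 → sum 18
Total = 16 + 18 = 34.
Check digit = (10 − (34 mod 10)) mod 10 = 6.

6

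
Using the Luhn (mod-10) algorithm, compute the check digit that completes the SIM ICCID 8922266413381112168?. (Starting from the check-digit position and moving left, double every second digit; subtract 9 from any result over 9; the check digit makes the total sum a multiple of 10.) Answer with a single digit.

0

Partial digits right→left: 8 6 1 2 1 1 1 8 3 3 1 4 6 6 2 2 2 9 8
Double every second digit counting from the check-digit position (so the 1st, 3rd, 5th, ... of the partial from the right).
  doubled (with −9 where >9): 7 2 2 2 6 2 3 4 4 7 → sum 39
  kept as-is: 6 2 1 8 3 4 6 2 9 → sum 41
Total = 39 + 41 = 80.
Check digit = (10 − (80 mod 10)) mod 10 = 0.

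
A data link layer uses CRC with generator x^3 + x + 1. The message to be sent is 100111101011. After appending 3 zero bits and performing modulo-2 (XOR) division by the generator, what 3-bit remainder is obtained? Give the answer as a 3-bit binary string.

010

Append 3 zeros: 100111101011000. Divide by 1011 (XOR where the leading bit is 1):
  pos 0: 1001 XOR 1011 = 0010
  pos 2: 1011 XOR 1011 = 0000
  pos 6: 1010 XOR 1011 = 0001
  pos 9: 1110 XOR 1011 = 0101
  pos 10: 1010 XOR 1011 = 0001
Remainder (last 3 bits) = 010. This is the CRC / FCS.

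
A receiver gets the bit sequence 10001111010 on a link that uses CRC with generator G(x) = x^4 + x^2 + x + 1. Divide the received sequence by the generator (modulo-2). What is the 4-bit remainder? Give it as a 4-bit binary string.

Modulo-2 division of 10001111010 by 10111:
  pos 0: 10001 XOR 10111 = 00110
  pos 2: 11011 XOR 10111 = 01100
  pos 3: 11001 XOR 10111 = 01110
  pos 4: 11100 XOR 10111 = 01011
  pos 5: 10111 XOR 10111 = 00000
Remainder = 0000 (zero — the frame passes the CRC check).

0000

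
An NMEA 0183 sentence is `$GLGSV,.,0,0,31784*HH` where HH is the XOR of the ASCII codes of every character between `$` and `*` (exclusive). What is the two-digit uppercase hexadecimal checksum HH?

XOR the ASCII codes of the payload characters:
  'G' = 0x47 → acc = 0x47
  'L' = 0x4C → acc = 0x0B
  'G' = 0x47 → acc = 0x4C
  'S' = 0x53 → acc = 0x1F
  'V' = 0x56 → acc = 0x49
  ',' = 0x2C → acc = 0x65
  '.' = 0x2E → acc = 0x4B
  ',' = 0x2C → acc = 0x67
  '0' = 0x30 → acc = 0x57
  ',' = 0x2C → acc = 0x7B
  '0' = 0x30 → acc = 0x4B
  ',' = 0x2C → acc = 0x67
  '3' = 0x33 → acc = 0x54
  '1' = 0x31 → acc = 0x65
  '7' = 0x37 → acc = 0x52
  '8' = 0x38 → acc = 0x6A
  '4' = 0x34 → acc = 0x5E
Checksum = 0x5E.

5E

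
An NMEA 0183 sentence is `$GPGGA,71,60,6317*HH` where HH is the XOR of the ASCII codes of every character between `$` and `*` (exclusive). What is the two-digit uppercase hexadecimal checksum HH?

XOR the ASCII codes of the payload characters:
  'G' = 0x47 → acc = 0x47
  'P' = 0x50 → acc = 0x17
  'G' = 0x47 → acc = 0x50
  'G' = 0x47 → acc = 0x17
  'A' = 0x41 → acc = 0x56
  ',' = 0x2C → acc = 0x7A
  '7' = 0x37 → acc = 0x4D
  '1' = 0x31 → acc = 0x7C
  ',' = 0x2C → acc = 0x50
  '6' = 0x36 → acc = 0x66
  '0' = 0x30 → acc = 0x56
  ',' = 0x2C → acc = 0x7A
  '6' = 0x36 → acc = 0x4C
  '3' = 0x33 → acc = 0x7F
  '1' = 0x31 → acc = 0x4E
  '7' = 0x37 → acc = 0x79
Checksum = 0x79.

79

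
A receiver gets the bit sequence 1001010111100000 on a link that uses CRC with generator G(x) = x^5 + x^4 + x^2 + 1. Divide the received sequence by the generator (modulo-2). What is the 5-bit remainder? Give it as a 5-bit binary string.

01101

Modulo-2 division of 1001010111100000 by 110101:
  pos 0: 100101 XOR 110101 = 010000
  pos 1: 100000 XOR 110101 = 010101
  pos 2: 101011 XOR 110101 = 011110
  pos 3: 111101 XOR 110101 = 001000
  pos 5: 100011 XOR 110101 = 010110
  pos 6: 101100 XOR 110101 = 011001
  pos 7: 110010 XOR 110101 = 000111
  pos 10: 111000 XOR 110101 = 001101
Remainder = 01101 (nonzero — an error is detected).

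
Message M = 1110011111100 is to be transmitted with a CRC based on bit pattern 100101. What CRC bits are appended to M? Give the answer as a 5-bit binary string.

01100

Append 5 zeros: 111001111110000000. Divide by 100101 (XOR where the leading bit is 1):
  pos 0: 111001 XOR 100101 = 011100
  pos 1: 111001 XOR 100101 = 011100
  pos 2: 111001 XOR 100101 = 011100
  pos 3: 111001 XOR 100101 = 011100
  pos 4: 111001 XOR 100101 = 011100
  pos 5: 111001 XOR 100101 = 011100
  pos 6: 111000 XOR 100101 = 011101
  pos 7: 111010 XOR 100101 = 011111
  pos 8: 111110 XOR 100101 = 011011
  pos 9: 110110 XOR 100101 = 010011
  pos 10: 100110 XOR 100101 = 000011
Remainder (last 5 bits) = 01100. This is the CRC / FCS.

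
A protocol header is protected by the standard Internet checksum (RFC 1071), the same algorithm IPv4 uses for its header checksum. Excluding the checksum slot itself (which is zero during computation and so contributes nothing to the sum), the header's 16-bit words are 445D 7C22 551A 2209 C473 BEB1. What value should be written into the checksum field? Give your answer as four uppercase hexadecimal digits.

4537

One's-complement addition (fold any carry out of bit 15 back into bit 0):
  0x445D + 0x7C22 = 0x0C07F
  0xC07F + 0x551A = 0x11599 → wrap carry → 0x159A
  0x159A + 0x2209 = 0x037A3
  0x37A3 + 0xC473 = 0x0FC16
  0xFC16 + 0xBEB1 = 0x1BAC7 → wrap carry → 0xBAC8
One's-complement sum = 0xBAC8.
Checksum = ~0xBAC8 & 0xFFFF = 0x4537.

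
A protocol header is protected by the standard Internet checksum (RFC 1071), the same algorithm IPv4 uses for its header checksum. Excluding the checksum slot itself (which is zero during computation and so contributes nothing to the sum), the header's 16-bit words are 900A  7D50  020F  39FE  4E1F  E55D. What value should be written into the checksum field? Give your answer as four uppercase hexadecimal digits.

831A

One's-complement addition (fold any carry out of bit 15 back into bit 0):
  0x900A + 0x7D50 = 0x10D5A → wrap carry → 0x0D5B
  0x0D5B + 0x020F = 0x00F6A
  0x0F6A + 0x39FE = 0x04968
  0x4968 + 0x4E1F = 0x09787
  0x9787 + 0xE55D = 0x17CE4 → wrap carry → 0x7CE5
One's-complement sum = 0x7CE5.
Checksum = ~0x7CE5 & 0xFFFF = 0x831A.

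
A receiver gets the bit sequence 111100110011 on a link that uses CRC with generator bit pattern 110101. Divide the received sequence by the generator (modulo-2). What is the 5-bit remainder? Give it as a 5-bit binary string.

00000

Modulo-2 division of 111100110011 by 110101:
  pos 0: 111100 XOR 110101 = 001001
  pos 2: 100111 XOR 110101 = 010010
  pos 3: 100100 XOR 110101 = 010001
  pos 4: 100010 XOR 110101 = 010111
  pos 5: 101111 XOR 110101 = 011010
  pos 6: 110101 XOR 110101 = 000000
Remainder = 00000 (zero — the frame passes the CRC check).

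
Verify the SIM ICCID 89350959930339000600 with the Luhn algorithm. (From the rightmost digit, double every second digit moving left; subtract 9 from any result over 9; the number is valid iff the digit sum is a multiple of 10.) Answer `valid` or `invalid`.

invalid

From the right, keep odd positions and double even positions (subtract 9 from any doubled value over 9):
  doubled (positions 2,4,...): 0 0 0 6 0 9 1 0 6 7 → sum 29
  kept (positions 1,3,...): 0 6 0 9 3 3 9 9 5 9 → sum 53
Total = 82.
82 mod 10 = 2, so the number is invalid.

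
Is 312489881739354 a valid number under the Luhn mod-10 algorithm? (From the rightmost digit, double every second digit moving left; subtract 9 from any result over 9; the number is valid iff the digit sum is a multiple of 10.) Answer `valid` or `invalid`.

From the right, keep odd positions and double even positions (subtract 9 from any doubled value over 9):
  doubled (positions 2,4,...): 1 9 5 7 9 8 2 → sum 41
  kept (positions 1,3,...): 4 3 3 1 8 8 2 3 → sum 32
Total = 73.
73 mod 10 = 3, so the number is invalid.

invalid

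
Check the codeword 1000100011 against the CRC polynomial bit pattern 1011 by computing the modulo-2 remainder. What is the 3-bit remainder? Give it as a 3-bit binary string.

000

Modulo-2 division of 1000100011 by 1011:
  pos 0: 1000 XOR 1011 = 0011
  pos 2: 1110 XOR 1011 = 0101
  pos 3: 1010 XOR 1011 = 0001
  pos 6: 1011 XOR 1011 = 0000
Remainder = 000 (zero — the frame passes the CRC check).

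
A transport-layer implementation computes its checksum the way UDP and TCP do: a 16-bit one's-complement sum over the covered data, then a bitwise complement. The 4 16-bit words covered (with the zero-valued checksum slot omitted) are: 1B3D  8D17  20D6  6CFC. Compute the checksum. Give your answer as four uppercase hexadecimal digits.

C9D8

One's-complement addition (fold any carry out of bit 15 back into bit 0):
  0x1B3D + 0x8D17 = 0x0A854
  0xA854 + 0x20D6 = 0x0C92A
  0xC92A + 0x6CFC = 0x13626 → wrap carry → 0x3627
One's-complement sum = 0x3627.
Checksum = ~0x3627 & 0xFFFF = 0xC9D8.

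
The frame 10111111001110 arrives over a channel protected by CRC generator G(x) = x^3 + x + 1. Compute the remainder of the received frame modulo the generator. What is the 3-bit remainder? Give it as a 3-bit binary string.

111

Modulo-2 division of 10111111001110 by 1011:
  pos 0: 1011 XOR 1011 = 0000
  pos 4: 1111 XOR 1011 = 0100
  pos 5: 1000 XOR 1011 = 0011
  pos 7: 1101 XOR 1011 = 0110
  pos 8: 1101 XOR 1011 = 0110
  pos 9: 1101 XOR 1011 = 0110
  pos 10: 1100 XOR 1011 = 0111
Remainder = 111 (nonzero — an error is detected).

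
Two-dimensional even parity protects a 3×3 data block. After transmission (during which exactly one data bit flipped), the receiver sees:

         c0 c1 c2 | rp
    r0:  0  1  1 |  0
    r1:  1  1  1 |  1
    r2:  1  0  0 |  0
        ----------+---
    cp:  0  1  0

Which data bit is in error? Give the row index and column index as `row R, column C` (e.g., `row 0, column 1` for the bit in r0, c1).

Recompute each row's even parity and compare to rp:
  r0: data parity 0, sent rp 0 → ok
  r1: data parity 1, sent rp 1 → ok
  r2: data parity 1, sent rp 0 → mismatch
Recompute each column's even parity and compare to cp:
  c0: data parity 0, sent cp 0 → ok
  c1: data parity 0, sent cp 1 → mismatch
  c2: data parity 0, sent cp 0 → ok
Exactly one row (r2) and one column (c1) fail → the flipped bit is at their intersection.

row 2, column 1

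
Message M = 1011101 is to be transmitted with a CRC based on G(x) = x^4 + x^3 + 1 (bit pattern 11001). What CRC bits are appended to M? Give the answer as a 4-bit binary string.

Append 4 zeros: 10111010000. Divide by 11001 (XOR where the leading bit is 1):
  pos 0: 10111 XOR 11001 = 01110
  pos 1: 11100 XOR 11001 = 00101
  pos 3: 10110 XOR 11001 = 01111
  pos 4: 11110 XOR 11001 = 00111
  pos 6: 11100 XOR 11001 = 00101
Remainder (last 4 bits) = 0101. This is the CRC / FCS.

0101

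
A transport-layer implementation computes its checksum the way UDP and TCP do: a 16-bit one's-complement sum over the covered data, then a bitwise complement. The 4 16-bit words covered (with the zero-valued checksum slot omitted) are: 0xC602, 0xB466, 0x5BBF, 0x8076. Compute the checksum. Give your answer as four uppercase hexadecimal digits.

A960

One's-complement addition (fold any carry out of bit 15 back into bit 0):
  0xC602 + 0xB466 = 0x17A68 → wrap carry → 0x7A69
  0x7A69 + 0x5BBF = 0x0D628
  0xD628 + 0x8076 = 0x1569E → wrap carry → 0x569F
One's-complement sum = 0x569F.
Checksum = ~0x569F & 0xFFFF = 0xA960.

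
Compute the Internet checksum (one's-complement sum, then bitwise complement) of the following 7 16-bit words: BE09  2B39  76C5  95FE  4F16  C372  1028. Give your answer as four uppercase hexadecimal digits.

E747

One's-complement addition (fold any carry out of bit 15 back into bit 0):
  0xBE09 + 0x2B39 = 0x0E942
  0xE942 + 0x76C5 = 0x16007 → wrap carry → 0x6008
  0x6008 + 0x95FE = 0x0F606
  0xF606 + 0x4F16 = 0x1451C → wrap carry → 0x451D
  0x451D + 0xC372 = 0x1088F → wrap carry → 0x0890
  0x0890 + 0x1028 = 0x018B8
One's-complement sum = 0x18B8.
Checksum = ~0x18B8 & 0xFFFF = 0xE747.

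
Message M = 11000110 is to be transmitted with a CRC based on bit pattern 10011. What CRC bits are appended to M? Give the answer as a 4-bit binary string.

Append 4 zeros: 110001100000. Divide by 10011 (XOR where the leading bit is 1):
  pos 0: 11000 XOR 10011 = 01011
  pos 1: 10111 XOR 10011 = 00100
  pos 3: 10010 XOR 10011 = 00001
  pos 7: 10000 XOR 10011 = 00011
Remainder (last 4 bits) = 0011. This is the CRC / FCS.

0011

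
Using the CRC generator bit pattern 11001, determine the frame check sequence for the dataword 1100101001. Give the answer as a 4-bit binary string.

Append 4 zeros: 11001010010000. Divide by 11001 (XOR where the leading bit is 1):
  pos 0: 11001 XOR 11001 = 00000
  pos 6: 10010 XOR 11001 = 01011
  pos 7: 10110 XOR 11001 = 01111
  pos 8: 11110 XOR 11001 = 00111
Remainder (last 4 bits) = 1110. This is the CRC / FCS.

1110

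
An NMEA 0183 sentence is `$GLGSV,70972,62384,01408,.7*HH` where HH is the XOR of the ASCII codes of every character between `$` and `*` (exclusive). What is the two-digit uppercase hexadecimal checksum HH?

XOR the ASCII codes of the payload characters:
  'G' = 0x47 → acc = 0x47
  'L' = 0x4C → acc = 0x0B
  'G' = 0x47 → acc = 0x4C
  'S' = 0x53 → acc = 0x1F
  'V' = 0x56 → acc = 0x49
  ',' = 0x2C → acc = 0x65
  '7' = 0x37 → acc = 0x52
  '0' = 0x30 → acc = 0x62
  '9' = 0x39 → acc = 0x5B
  '7' = 0x37 → acc = 0x6C
  '2' = 0x32 → acc = 0x5E
  ',' = 0x2C → acc = 0x72
  '6' = 0x36 → acc = 0x44
  '2' = 0x32 → acc = 0x76
  '3' = 0x33 → acc = 0x45
  '8' = 0x38 → acc = 0x7D
  '4' = 0x34 → acc = 0x49
  ',' = 0x2C → acc = 0x65
  '0' = 0x30 → acc = 0x55
  '1' = 0x31 → acc = 0x64
  '4' = 0x34 → acc = 0x50
  '0' = 0x30 → acc = 0x60
  '8' = 0x38 → acc = 0x58
  ',' = 0x2C → acc = 0x74
  '.' = 0x2E → acc = 0x5A
  '7' = 0x37 → acc = 0x6D
Checksum = 0x6D.

6D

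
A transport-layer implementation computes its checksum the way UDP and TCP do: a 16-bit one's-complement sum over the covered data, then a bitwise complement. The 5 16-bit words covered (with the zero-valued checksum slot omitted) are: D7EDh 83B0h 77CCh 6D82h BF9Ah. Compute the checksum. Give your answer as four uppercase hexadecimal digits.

One's-complement addition (fold any carry out of bit 15 back into bit 0):
  0xD7ED + 0x83B0 = 0x15B9D → wrap carry → 0x5B9E
  0x5B9E + 0x77CC = 0x0D36A
  0xD36A + 0x6D82 = 0x140EC → wrap carry → 0x40ED
  0x40ED + 0xBF9A = 0x10087 → wrap carry → 0x0088
One's-complement sum = 0x0088.
Checksum = ~0x0088 & 0xFFFF = 0xFF77.

FF77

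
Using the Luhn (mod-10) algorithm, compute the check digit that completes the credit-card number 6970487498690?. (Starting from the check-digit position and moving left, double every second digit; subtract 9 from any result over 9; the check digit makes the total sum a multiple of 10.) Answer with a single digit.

Partial digits right→left: 0 9 6 8 9 4 7 8 4 0 7 9 6
Double every second digit counting from the check-digit position (so the 1st, 3rd, 5th, ... of the partial from the right).
  doubled (with −9 where >9): 0 3 9 5 8 5 3 → sum 33
  kept as-is: 9 8 4 8 0 9 → sum 38
Total = 33 + 38 = 71.
Check digit = (10 − (71 mod 10)) mod 10 = 9.

9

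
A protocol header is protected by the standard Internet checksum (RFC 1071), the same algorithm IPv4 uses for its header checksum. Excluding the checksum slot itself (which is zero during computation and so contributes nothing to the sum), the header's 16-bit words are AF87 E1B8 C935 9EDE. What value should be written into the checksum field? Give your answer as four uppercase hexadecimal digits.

06AB

One's-complement addition (fold any carry out of bit 15 back into bit 0):
  0xAF87 + 0xE1B8 = 0x1913F → wrap carry → 0x9140
  0x9140 + 0xC935 = 0x15A75 → wrap carry → 0x5A76
  0x5A76 + 0x9EDE = 0x0F954
One's-complement sum = 0xF954.
Checksum = ~0xF954 & 0xFFFF = 0x06AB.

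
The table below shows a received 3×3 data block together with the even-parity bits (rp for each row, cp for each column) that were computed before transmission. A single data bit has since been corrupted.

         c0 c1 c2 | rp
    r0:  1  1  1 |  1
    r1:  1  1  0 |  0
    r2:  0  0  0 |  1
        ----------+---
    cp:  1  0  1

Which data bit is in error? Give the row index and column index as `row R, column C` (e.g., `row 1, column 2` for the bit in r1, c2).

Recompute each row's even parity and compare to rp:
  r0: data parity 1, sent rp 1 → ok
  r1: data parity 0, sent rp 0 → ok
  r2: data parity 0, sent rp 1 → mismatch
Recompute each column's even parity and compare to cp:
  c0: data parity 0, sent cp 1 → mismatch
  c1: data parity 0, sent cp 0 → ok
  c2: data parity 1, sent cp 1 → ok
Exactly one row (r2) and one column (c0) fail → the flipped bit is at their intersection.

row 2, column 0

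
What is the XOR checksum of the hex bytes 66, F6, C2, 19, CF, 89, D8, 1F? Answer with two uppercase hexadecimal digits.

XOR the bytes together:
  start with 0x66
  0x66 ⊕ 0xF6 = 0x90
  0x90 ⊕ 0xC2 = 0x52
  0x52 ⊕ 0x19 = 0x4B
  0x4B ⊕ 0xCF = 0x84
  0x84 ⊕ 0x89 = 0x0D
  0x0D ⊕ 0xD8 = 0xD5
  0xD5 ⊕ 0x1F = 0xCA

CA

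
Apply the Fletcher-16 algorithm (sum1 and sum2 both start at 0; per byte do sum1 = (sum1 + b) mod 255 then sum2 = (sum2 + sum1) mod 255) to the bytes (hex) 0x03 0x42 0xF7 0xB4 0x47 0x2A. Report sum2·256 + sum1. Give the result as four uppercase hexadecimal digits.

1463

Running sums (mod 255):
  after byte 0 (0x03): sum1=3, sum2=3
  after byte 1 (0x42): sum1=69, sum2=72
  after byte 2 (0xF7): sum1=61, sum2=133
  after byte 3 (0xB4): sum1=241, sum2=119
  after byte 4 (0x47): sum1=57, sum2=176
  after byte 5 (0x2A): sum1=99, sum2=20
Checksum = sum2·256 + sum1 = 20·256 + 99 = 5219 = 0x1463.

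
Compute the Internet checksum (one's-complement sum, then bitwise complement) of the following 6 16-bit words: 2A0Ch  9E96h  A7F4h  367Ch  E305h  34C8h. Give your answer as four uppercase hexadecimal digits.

411E

One's-complement addition (fold any carry out of bit 15 back into bit 0):
  0x2A0C + 0x9E96 = 0x0C8A2
  0xC8A2 + 0xA7F4 = 0x17096 → wrap carry → 0x7097
  0x7097 + 0x367C = 0x0A713
  0xA713 + 0xE305 = 0x18A18 → wrap carry → 0x8A19
  0x8A19 + 0x34C8 = 0x0BEE1
One's-complement sum = 0xBEE1.
Checksum = ~0xBEE1 & 0xFFFF = 0x411E.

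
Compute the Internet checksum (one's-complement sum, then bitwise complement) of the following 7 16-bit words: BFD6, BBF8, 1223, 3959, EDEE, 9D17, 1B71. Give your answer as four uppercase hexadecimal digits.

One's-complement addition (fold any carry out of bit 15 back into bit 0):
  0xBFD6 + 0xBBF8 = 0x17BCE → wrap carry → 0x7BCF
  0x7BCF + 0x1223 = 0x08DF2
  0x8DF2 + 0x3959 = 0x0C74B
  0xC74B + 0xEDEE = 0x1B539 → wrap carry → 0xB53A
  0xB53A + 0x9D17 = 0x15251 → wrap carry → 0x5252
  0x5252 + 0x1B71 = 0x06DC3
One's-complement sum = 0x6DC3.
Checksum = ~0x6DC3 & 0xFFFF = 0x923C.

923C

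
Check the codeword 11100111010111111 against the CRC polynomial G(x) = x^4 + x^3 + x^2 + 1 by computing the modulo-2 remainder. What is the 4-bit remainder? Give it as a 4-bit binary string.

0010

Modulo-2 division of 11100111010111111 by 11101:
  pos 0: 11100 XOR 11101 = 00001
  pos 4: 11110 XOR 11101 = 00011
  pos 7: 11101 XOR 11101 = 00000
  pos 12: 11111 XOR 11101 = 00010
Remainder = 0010 (nonzero — an error is detected).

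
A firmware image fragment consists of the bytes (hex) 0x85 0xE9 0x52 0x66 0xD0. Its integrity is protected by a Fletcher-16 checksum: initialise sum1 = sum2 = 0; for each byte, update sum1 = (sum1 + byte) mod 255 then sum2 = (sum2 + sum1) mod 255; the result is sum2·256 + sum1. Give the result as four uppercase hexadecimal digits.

D7F8

Running sums (mod 255):
  after byte 0 (0x85): sum1=133, sum2=133
  after byte 1 (0xE9): sum1=111, sum2=244
  after byte 2 (0x52): sum1=193, sum2=182
  after byte 3 (0x66): sum1=40, sum2=222
  after byte 4 (0xD0): sum1=248, sum2=215
Checksum = sum2·256 + sum1 = 215·256 + 248 = 55288 = 0xD7F8.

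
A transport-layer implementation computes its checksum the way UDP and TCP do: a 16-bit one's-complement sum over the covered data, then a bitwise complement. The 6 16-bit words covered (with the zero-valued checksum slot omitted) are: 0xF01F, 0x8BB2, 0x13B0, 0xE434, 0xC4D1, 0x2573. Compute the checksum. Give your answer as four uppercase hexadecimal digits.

A203

One's-complement addition (fold any carry out of bit 15 back into bit 0):
  0xF01F + 0x8BB2 = 0x17BD1 → wrap carry → 0x7BD2
  0x7BD2 + 0x13B0 = 0x08F82
  0x8F82 + 0xE434 = 0x173B6 → wrap carry → 0x73B7
  0x73B7 + 0xC4D1 = 0x13888 → wrap carry → 0x3889
  0x3889 + 0x2573 = 0x05DFC
One's-complement sum = 0x5DFC.
Checksum = ~0x5DFC & 0xFFFF = 0xA203.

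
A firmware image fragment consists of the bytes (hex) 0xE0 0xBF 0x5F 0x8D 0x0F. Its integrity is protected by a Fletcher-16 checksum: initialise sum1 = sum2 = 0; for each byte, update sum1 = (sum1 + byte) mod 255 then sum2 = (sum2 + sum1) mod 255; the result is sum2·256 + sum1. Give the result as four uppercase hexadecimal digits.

Running sums (mod 255):
  after byte 0 (0xE0): sum1=224, sum2=224
  after byte 1 (0xBF): sum1=160, sum2=129
  after byte 2 (0x5F): sum1=0, sum2=129
  after byte 3 (0x8D): sum1=141, sum2=15
  after byte 4 (0x0F): sum1=156, sum2=171
Checksum = sum2·256 + sum1 = 171·256 + 156 = 43932 = 0xAB9C.

AB9C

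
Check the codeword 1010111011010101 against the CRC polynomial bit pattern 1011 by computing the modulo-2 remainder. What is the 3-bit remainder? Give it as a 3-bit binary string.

001

Modulo-2 division of 1010111011010101 by 1011:
  pos 0: 1010 XOR 1011 = 0001
  pos 3: 1111 XOR 1011 = 0100
  pos 4: 1000 XOR 1011 = 0011
  pos 6: 1111 XOR 1011 = 0100
  pos 7: 1000 XOR 1011 = 0011
  pos 9: 1110 XOR 1011 = 0101
  pos 10: 1011 XOR 1011 = 0000
Remainder = 001 (nonzero — an error is detected).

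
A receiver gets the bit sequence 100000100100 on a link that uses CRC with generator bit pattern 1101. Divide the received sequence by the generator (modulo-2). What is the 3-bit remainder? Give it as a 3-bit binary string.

Modulo-2 division of 100000100100 by 1101:
  pos 0: 1000 XOR 1101 = 0101
  pos 1: 1010 XOR 1101 = 0111
  pos 2: 1110 XOR 1101 = 0011
  pos 4: 1110 XOR 1101 = 0011
  pos 6: 1101 XOR 1101 = 0000
Remainder = 000 (zero — the frame passes the CRC check).

000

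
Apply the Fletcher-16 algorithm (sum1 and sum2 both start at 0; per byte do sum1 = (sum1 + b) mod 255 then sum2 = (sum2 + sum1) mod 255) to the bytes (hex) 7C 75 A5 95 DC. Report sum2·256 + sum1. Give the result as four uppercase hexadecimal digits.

Running sums (mod 255):
  after byte 0 (7C): sum1=124, sum2=124
  after byte 1 (75): sum1=241, sum2=110
  after byte 2 (A5): sum1=151, sum2=6
  after byte 3 (95): sum1=45, sum2=51
  after byte 4 (DC): sum1=10, sum2=61
Checksum = sum2·256 + sum1 = 61·256 + 10 = 15626 = 0x3D0A.

3D0A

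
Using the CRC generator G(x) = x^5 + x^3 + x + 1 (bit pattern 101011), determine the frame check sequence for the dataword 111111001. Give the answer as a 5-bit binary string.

00010

Append 5 zeros: 11111100100000. Divide by 101011 (XOR where the leading bit is 1):
  pos 0: 111111 XOR 101011 = 010100
  pos 1: 101000 XOR 101011 = 000011
  pos 5: 110100 XOR 101011 = 011111
  pos 6: 111110 XOR 101011 = 010101
  pos 7: 101010 XOR 101011 = 000001
Remainder (last 5 bits) = 00010. This is the CRC / FCS.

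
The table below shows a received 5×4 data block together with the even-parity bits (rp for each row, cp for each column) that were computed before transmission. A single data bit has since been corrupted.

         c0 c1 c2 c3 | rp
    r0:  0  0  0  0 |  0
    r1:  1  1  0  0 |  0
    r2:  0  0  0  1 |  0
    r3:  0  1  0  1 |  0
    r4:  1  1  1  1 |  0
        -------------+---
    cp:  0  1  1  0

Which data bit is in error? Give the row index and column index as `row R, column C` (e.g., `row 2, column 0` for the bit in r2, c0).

row 2, column 3

Recompute each row's even parity and compare to rp:
  r0: data parity 0, sent rp 0 → ok
  r1: data parity 0, sent rp 0 → ok
  r2: data parity 1, sent rp 0 → mismatch
  r3: data parity 0, sent rp 0 → ok
  r4: data parity 0, sent rp 0 → ok
Recompute each column's even parity and compare to cp:
  c0: data parity 0, sent cp 0 → ok
  c1: data parity 1, sent cp 1 → ok
  c2: data parity 1, sent cp 1 → ok
  c3: data parity 1, sent cp 0 → mismatch
Exactly one row (r2) and one column (c3) fail → the flipped bit is at their intersection.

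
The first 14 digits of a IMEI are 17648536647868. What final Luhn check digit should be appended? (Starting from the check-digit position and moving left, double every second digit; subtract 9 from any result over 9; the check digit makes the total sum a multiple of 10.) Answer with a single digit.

Partial digits right→left: 8 6 8 7 4 6 6 3 5 8 4 6 7 1
Double every second digit counting from the check-digit position (so the 1st, 3rd, 5th, ... of the partial from the right).
  doubled (with −9 where >9): 7 7 8 3 1 8 5 → sum 39
  kept as-is: 6 7 6 3 8 6 1 → sum 37
Total = 39 + 37 = 76.
Check digit = (10 − (76 mod 10)) mod 10 = 4.

4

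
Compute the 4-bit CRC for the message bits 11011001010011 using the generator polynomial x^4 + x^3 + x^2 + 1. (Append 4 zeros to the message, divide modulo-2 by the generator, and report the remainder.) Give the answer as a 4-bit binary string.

Append 4 zeros: 110110010100110000. Divide by 11101 (XOR where the leading bit is 1):
  pos 0: 11011 XOR 11101 = 00110
  pos 2: 11000 XOR 11101 = 00101
  pos 4: 10110 XOR 11101 = 01011
  pos 5: 10111 XOR 11101 = 01010
  pos 6: 10100 XOR 11101 = 01001
  pos 7: 10010 XOR 11101 = 01111
  pos 8: 11111 XOR 11101 = 00010
  pos 11: 10100 XOR 11101 = 01001
  pos 12: 10010 XOR 11101 = 01111
  pos 13: 11110 XOR 11101 = 00011
Remainder (last 4 bits) = 0011. This is the CRC / FCS.

0011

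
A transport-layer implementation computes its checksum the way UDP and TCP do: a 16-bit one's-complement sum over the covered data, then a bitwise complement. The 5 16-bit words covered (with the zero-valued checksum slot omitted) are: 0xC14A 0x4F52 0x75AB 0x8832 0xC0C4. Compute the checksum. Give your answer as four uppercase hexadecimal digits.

30C0

One's-complement addition (fold any carry out of bit 15 back into bit 0):
  0xC14A + 0x4F52 = 0x1109C → wrap carry → 0x109D
  0x109D + 0x75AB = 0x08648
  0x8648 + 0x8832 = 0x10E7A → wrap carry → 0x0E7B
  0x0E7B + 0xC0C4 = 0x0CF3F
One's-complement sum = 0xCF3F.
Checksum = ~0xCF3F & 0xFFFF = 0x30C0.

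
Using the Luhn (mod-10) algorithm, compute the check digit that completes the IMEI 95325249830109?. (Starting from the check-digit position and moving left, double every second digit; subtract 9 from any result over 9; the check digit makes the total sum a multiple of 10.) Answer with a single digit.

6

Partial digits right→left: 9 0 1 0 3 8 9 4 2 5 2 3 5 9
Double every second digit counting from the check-digit position (so the 1st, 3rd, 5th, ... of the partial from the right).
  doubled (with −9 where >9): 9 2 6 9 4 4 1 → sum 35
  kept as-is: 0 0 8 4 5 3 9 → sum 29
Total = 35 + 29 = 64.
Check digit = (10 − (64 mod 10)) mod 10 = 6.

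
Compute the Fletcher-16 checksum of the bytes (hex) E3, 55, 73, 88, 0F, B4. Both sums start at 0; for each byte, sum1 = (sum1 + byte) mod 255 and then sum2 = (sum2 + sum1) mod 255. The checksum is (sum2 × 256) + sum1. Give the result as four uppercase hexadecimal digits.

Running sums (mod 255):
  after byte 0 (E3): sum1=227, sum2=227
  after byte 1 (55): sum1=57, sum2=29
  after byte 2 (73): sum1=172, sum2=201
  after byte 3 (88): sum1=53, sum2=254
  after byte 4 (0F): sum1=68, sum2=67
  after byte 5 (B4): sum1=248, sum2=60
Checksum = sum2·256 + sum1 = 60·256 + 248 = 15608 = 0x3CF8.

3CF8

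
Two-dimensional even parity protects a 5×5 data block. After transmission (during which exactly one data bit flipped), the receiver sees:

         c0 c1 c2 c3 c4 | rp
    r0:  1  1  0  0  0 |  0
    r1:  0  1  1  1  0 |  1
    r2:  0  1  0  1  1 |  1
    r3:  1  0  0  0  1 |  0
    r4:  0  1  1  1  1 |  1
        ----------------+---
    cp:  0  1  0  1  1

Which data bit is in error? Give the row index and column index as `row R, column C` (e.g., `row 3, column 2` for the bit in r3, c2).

row 4, column 1

Recompute each row's even parity and compare to rp:
  r0: data parity 0, sent rp 0 → ok
  r1: data parity 1, sent rp 1 → ok
  r2: data parity 1, sent rp 1 → ok
  r3: data parity 0, sent rp 0 → ok
  r4: data parity 0, sent rp 1 → mismatch
Recompute each column's even parity and compare to cp:
  c0: data parity 0, sent cp 0 → ok
  c1: data parity 0, sent cp 1 → mismatch
  c2: data parity 0, sent cp 0 → ok
  c3: data parity 1, sent cp 1 → ok
  c4: data parity 1, sent cp 1 → ok
Exactly one row (r4) and one column (c1) fail → the flipped bit is at their intersection.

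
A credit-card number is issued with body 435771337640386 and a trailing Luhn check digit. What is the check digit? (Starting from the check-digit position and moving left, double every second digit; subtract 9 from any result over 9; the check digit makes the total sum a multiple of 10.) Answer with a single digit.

Partial digits right→left: 6 8 3 0 4 6 7 3 3 1 7 7 5 3 4
Double every second digit counting from the check-digit position (so the 1st, 3rd, 5th, ... of the partial from the right).
  doubled (with −9 where >9): 3 6 8 5 6 5 1 8 → sum 42
  kept as-is: 8 0 6 3 1 7 3 → sum 28
Total = 42 + 28 = 70.
Check digit = (10 − (70 mod 10)) mod 10 = 0.

0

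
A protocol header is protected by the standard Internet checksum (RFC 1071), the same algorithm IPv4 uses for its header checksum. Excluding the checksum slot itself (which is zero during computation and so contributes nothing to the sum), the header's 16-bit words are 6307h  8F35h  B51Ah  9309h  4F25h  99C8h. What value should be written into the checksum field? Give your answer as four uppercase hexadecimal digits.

DCB0

One's-complement addition (fold any carry out of bit 15 back into bit 0):
  0x6307 + 0x8F35 = 0x0F23C
  0xF23C + 0xB51A = 0x1A756 → wrap carry → 0xA757
  0xA757 + 0x9309 = 0x13A60 → wrap carry → 0x3A61
  0x3A61 + 0x4F25 = 0x08986
  0x8986 + 0x99C8 = 0x1234E → wrap carry → 0x234F
One's-complement sum = 0x234F.
Checksum = ~0x234F & 0xFFFF = 0xDCB0.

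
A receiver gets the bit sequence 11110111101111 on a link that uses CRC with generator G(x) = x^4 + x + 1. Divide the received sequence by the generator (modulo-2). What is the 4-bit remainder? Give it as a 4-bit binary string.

0000

Modulo-2 division of 11110111101111 by 10011:
  pos 0: 11110 XOR 10011 = 01101
  pos 1: 11011 XOR 10011 = 01000
  pos 2: 10001 XOR 10011 = 00010
  pos 5: 10110 XOR 10011 = 00101
  pos 7: 10111 XOR 10011 = 00100
  pos 9: 10011 XOR 10011 = 00000
Remainder = 0000 (zero — the frame passes the CRC check).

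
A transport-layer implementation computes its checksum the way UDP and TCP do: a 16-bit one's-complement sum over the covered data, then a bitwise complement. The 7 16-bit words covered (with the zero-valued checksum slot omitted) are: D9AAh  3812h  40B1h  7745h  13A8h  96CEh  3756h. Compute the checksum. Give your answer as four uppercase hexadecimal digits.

547F

One's-complement addition (fold any carry out of bit 15 back into bit 0):
  0xD9AA + 0x3812 = 0x111BC → wrap carry → 0x11BD
  0x11BD + 0x40B1 = 0x0526E
  0x526E + 0x7745 = 0x0C9B3
  0xC9B3 + 0x13A8 = 0x0DD5B
  0xDD5B + 0x96CE = 0x17429 → wrap carry → 0x742A
  0x742A + 0x3756 = 0x0AB80
One's-complement sum = 0xAB80.
Checksum = ~0xAB80 & 0xFFFF = 0x547F.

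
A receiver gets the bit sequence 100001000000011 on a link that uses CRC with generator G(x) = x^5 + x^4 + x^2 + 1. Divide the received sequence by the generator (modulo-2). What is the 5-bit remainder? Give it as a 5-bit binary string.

00000

Modulo-2 division of 100001000000011 by 110101:
  pos 0: 100001 XOR 110101 = 010100
  pos 1: 101000 XOR 110101 = 011101
  pos 2: 111010 XOR 110101 = 001111
  pos 4: 111100 XOR 110101 = 001001
  pos 6: 100100 XOR 110101 = 010001
  pos 7: 100010 XOR 110101 = 010111
  pos 8: 101111 XOR 110101 = 011010
  pos 9: 110101 XOR 110101 = 000000
Remainder = 00000 (zero — the frame passes the CRC check).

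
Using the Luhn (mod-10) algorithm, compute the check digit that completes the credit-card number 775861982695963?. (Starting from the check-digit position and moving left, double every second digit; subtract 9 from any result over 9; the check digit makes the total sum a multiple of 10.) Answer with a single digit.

Partial digits right→left: 3 6 9 5 9 6 2 8 9 1 6 8 5 7 7
Double every second digit counting from the check-digit position (so the 1st, 3rd, 5th, ... of the partial from the right).
  doubled (with −9 where >9): 6 9 9 4 9 3 1 5 → sum 46
  kept as-is: 6 5 6 8 1 8 7 → sum 41
Total = 46 + 41 = 87.
Check digit = (10 − (87 mod 10)) mod 10 = 3.

3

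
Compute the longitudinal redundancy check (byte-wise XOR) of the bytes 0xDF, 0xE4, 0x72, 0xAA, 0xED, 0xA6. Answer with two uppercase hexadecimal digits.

A8

XOR the bytes together:
  start with 0xDF
  0xDF ⊕ 0xE4 = 0x3B
  0x3B ⊕ 0x72 = 0x49
  0x49 ⊕ 0xAA = 0xE3
  0xE3 ⊕ 0xED = 0x0E
  0x0E ⊕ 0xA6 = 0xA8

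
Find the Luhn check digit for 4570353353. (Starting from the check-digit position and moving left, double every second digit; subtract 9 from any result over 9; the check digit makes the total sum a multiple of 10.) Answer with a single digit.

4

Partial digits right→left: 3 5 3 3 5 3 0 7 5 4
Double every second digit counting from the check-digit position (so the 1st, 3rd, 5th, ... of the partial from the right).
  doubled (with −9 where >9): 6 6 1 0 1 → sum 14
  kept as-is: 5 3 3 7 4 → sum 22
Total = 14 + 22 = 36.
Check digit = (10 − (36 mod 10)) mod 10 = 4.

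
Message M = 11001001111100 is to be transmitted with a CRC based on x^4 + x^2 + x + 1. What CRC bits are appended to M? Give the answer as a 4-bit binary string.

Append 4 zeros: 110010011111000000. Divide by 10111 (XOR where the leading bit is 1):
  pos 0: 11001 XOR 10111 = 01110
  pos 1: 11100 XOR 10111 = 01011
  pos 2: 10110 XOR 10111 = 00001
  pos 6: 11111 XOR 10111 = 01000
  pos 7: 10001 XOR 10111 = 00110
  pos 9: 11000 XOR 10111 = 01111
  pos 10: 11110 XOR 10111 = 01001
  pos 11: 10010 XOR 10111 = 00101
  pos 13: 10100 XOR 10111 = 00011
Remainder (last 4 bits) = 0011. This is the CRC / FCS.

0011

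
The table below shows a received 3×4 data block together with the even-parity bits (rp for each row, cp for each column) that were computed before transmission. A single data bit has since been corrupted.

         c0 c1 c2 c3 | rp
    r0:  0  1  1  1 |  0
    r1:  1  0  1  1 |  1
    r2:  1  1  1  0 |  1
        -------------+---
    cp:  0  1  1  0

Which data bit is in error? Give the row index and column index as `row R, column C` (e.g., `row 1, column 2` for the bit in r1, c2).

row 0, column 1

Recompute each row's even parity and compare to rp:
  r0: data parity 1, sent rp 0 → mismatch
  r1: data parity 1, sent rp 1 → ok
  r2: data parity 1, sent rp 1 → ok
Recompute each column's even parity and compare to cp:
  c0: data parity 0, sent cp 0 → ok
  c1: data parity 0, sent cp 1 → mismatch
  c2: data parity 1, sent cp 1 → ok
  c3: data parity 0, sent cp 0 → ok
Exactly one row (r0) and one column (c1) fail → the flipped bit is at their intersection.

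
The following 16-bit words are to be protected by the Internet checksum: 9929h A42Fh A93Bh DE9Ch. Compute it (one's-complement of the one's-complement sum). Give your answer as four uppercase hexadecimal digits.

3ACE

One's-complement addition (fold any carry out of bit 15 back into bit 0):
  0x9929 + 0xA42F = 0x13D58 → wrap carry → 0x3D59
  0x3D59 + 0xA93B = 0x0E694
  0xE694 + 0xDE9C = 0x1C530 → wrap carry → 0xC531
One's-complement sum = 0xC531.
Checksum = ~0xC531 & 0xFFFF = 0x3ACE.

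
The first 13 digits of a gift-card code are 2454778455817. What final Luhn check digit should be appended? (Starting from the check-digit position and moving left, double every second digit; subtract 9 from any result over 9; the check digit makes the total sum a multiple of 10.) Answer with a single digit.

Partial digits right→left: 7 1 8 5 5 4 8 7 7 4 5 4 2
Double every second digit counting from the check-digit position (so the 1st, 3rd, 5th, ... of the partial from the right).
  doubled (with −9 where >9): 5 7 1 7 5 1 4 → sum 30
  kept as-is: 1 5 4 7 4 4 → sum 25
Total = 30 + 25 = 55.
Check digit = (10 − (55 mod 10)) mod 10 = 5.

5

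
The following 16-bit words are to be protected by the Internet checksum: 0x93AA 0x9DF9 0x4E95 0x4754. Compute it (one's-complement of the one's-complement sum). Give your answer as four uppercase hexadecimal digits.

3872

One's-complement addition (fold any carry out of bit 15 back into bit 0):
  0x93AA + 0x9DF9 = 0x131A3 → wrap carry → 0x31A4
  0x31A4 + 0x4E95 = 0x08039
  0x8039 + 0x4754 = 0x0C78D
One's-complement sum = 0xC78D.
Checksum = ~0xC78D & 0xFFFF = 0x3872.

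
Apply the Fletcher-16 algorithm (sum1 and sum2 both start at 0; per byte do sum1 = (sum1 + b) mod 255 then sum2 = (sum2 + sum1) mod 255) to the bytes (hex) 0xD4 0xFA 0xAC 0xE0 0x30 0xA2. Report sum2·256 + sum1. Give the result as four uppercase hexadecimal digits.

3C30

Running sums (mod 255):
  after byte 0 (0xD4): sum1=212, sum2=212
  after byte 1 (0xFA): sum1=207, sum2=164
  after byte 2 (0xAC): sum1=124, sum2=33
  after byte 3 (0xE0): sum1=93, sum2=126
  after byte 4 (0x30): sum1=141, sum2=12
  after byte 5 (0xA2): sum1=48, sum2=60
Checksum = sum2·256 + sum1 = 60·256 + 48 = 15408 = 0x3C30.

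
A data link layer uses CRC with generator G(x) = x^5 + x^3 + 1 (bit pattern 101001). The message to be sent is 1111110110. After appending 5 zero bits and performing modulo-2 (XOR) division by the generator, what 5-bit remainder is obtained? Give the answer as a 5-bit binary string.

Append 5 zeros: 111111011000000. Divide by 101001 (XOR where the leading bit is 1):
  pos 0: 111111 XOR 101001 = 010110
  pos 1: 101100 XOR 101001 = 000101
  pos 4: 101110 XOR 101001 = 000111
  pos 7: 111000 XOR 101001 = 010001
  pos 8: 100010 XOR 101001 = 001011
Remainder (last 5 bits) = 10110. This is the CRC / FCS.

10110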